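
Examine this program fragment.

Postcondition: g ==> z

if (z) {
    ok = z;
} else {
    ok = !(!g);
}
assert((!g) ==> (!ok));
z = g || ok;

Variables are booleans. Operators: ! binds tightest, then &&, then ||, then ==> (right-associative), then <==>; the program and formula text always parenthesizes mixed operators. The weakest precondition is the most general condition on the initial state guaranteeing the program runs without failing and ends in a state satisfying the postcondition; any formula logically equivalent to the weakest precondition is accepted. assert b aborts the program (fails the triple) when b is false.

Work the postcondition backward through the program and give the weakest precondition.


Working backward. After the program, g ==> z must hold.
Before z := g || ok: g ==> (g || ok)
Before assert (!g) ==> (!ok): ((!g) ==> (!ok)) && (g ==> (g || ok))
Then branch requires ((!g) ==> (!z)) && (g ==> (g || z)); else branch requires true.
Before the if: z ==> (((!g) ==> (!z)) && (g ==> (g || z)))
Answer: WP = z ==> (((!g) ==> (!z)) && (g ==> (g || z)))


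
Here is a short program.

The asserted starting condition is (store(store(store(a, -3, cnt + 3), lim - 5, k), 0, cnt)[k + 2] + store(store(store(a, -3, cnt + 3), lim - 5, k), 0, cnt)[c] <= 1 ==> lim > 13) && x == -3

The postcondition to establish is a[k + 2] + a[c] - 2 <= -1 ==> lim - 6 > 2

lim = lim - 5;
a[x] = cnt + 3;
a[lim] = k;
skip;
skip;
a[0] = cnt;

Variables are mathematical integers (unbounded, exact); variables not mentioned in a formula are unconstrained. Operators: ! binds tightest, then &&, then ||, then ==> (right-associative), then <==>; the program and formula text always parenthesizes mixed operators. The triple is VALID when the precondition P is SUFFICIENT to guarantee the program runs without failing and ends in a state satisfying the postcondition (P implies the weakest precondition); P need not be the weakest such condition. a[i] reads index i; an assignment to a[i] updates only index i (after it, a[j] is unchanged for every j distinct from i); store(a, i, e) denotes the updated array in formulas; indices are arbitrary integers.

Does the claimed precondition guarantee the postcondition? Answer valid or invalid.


Working backward. After the program, the postcondition a[k + 2] + a[c] - 2 <= -1 ==> lim - 6 > 2 must hold; in canonical form it is a[k + 2] + a[c] <= 1 ==> lim > 8.
Before a[0] := cnt: store(a, 0, cnt)[k + 2] + store(a, 0, cnt)[c] <= 1 ==> lim > 8
Before skip: store(a, 0, cnt)[k + 2] + store(a, 0, cnt)[c] <= 1 ==> lim > 8
Before skip: store(a, 0, cnt)[k + 2] + store(a, 0, cnt)[c] <= 1 ==> lim > 8
Before a[lim] := k: store(store(a, lim, k), 0, cnt)[k + 2] + store(store(a, lim, k), 0, cnt)[c] <= 1 ==> lim > 8
Before a[x] := cnt + 3: store(store(store(a, x, cnt + 3), lim, k), 0, cnt)[k + 2] + store(store(store(a, x, cnt + 3), lim, k), 0, cnt)[c] <= 1 ==> lim > 8
Before lim := lim - 5: store(store(store(a, x, cnt + 3), lim - 5, k), 0, cnt)[k + 2] + store(store(store(a, x, cnt + 3), lim - 5, k), 0, cnt)[c] <= 1 ==> lim > 13
The weakest precondition is store(store(store(a, x, cnt + 3), lim - 5, k), 0, cnt)[k + 2] + store(store(store(a, x, cnt + 3), lim - 5, k), 0, cnt)[c] <= 1 ==> lim > 13.
Check whether (store(store(store(a, -3, cnt + 3), lim - 5, k), 0, cnt)[k + 2] + store(store(store(a, -3, cnt + 3), lim - 5, k), 0, cnt)[c] <= 1 ==> lim > 13) && x == -3 implies it.
Every state satisfying the precondition satisfies the weakest precondition: the implication holds.
Answer: valid


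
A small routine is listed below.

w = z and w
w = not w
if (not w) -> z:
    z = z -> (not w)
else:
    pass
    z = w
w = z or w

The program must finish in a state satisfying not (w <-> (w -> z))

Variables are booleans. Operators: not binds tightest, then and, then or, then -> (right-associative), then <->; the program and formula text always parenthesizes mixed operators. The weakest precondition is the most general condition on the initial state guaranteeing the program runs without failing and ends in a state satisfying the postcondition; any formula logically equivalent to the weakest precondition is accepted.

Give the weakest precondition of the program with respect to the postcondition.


Working backward. After the program, not (w <-> (w -> z)) must hold.
Before w := z or w: not ((z or w) <-> ((z or w) -> z))
Then branch requires not (((z -> (not w)) or w) <-> (((z -> (not w)) or w) -> (z -> (not w)))); else branch requires not w.
Before the if: (((not w) -> z) -> (not (((z -> (not w)) or w) <-> (((z -> (not w)) or w) -> (z -> (not w)))))) and ((not ((not w) -> z)) -> (not w))
Before w := not w: ((w -> z) -> (not (((z -> w) or (not w)) <-> (((z -> w) or (not w)) -> (z -> w))))) and ((not (w -> z)) -> w)
Before w := z and w: (((z and w) -> z) -> (not (((z -> (z and w)) or (not (z and w))) <-> (((z -> (z and w)) or (not (z and w))) -> (z -> (z and w)))))) and ((not ((z and w) -> z)) -> (z and w))
Answer: WP = (((z and w) -> z) -> (not (((z -> (z and w)) or (not (z and w))) <-> (((z -> (z and w)) or (not (z and w))) -> (z -> (z and w)))))) and ((not ((z and w) -> z)) -> (z and w))


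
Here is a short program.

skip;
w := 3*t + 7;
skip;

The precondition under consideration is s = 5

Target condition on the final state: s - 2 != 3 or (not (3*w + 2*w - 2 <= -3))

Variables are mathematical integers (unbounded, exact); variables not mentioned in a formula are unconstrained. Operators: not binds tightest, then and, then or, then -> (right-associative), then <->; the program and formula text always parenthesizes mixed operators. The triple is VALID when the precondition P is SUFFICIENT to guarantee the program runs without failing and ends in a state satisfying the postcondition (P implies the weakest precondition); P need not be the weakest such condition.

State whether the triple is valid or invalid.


Working backward. After the program, the postcondition s - 2 != 3 or (not (3*w + 2*w - 2 <= -3)) must hold; in canonical form it is s != 5 or (not (5*w <= -1)).
Before skip: s != 5 or (not (5*w <= -1))
Before w := 3*t + 7: s != 5 or (not (15*t <= -36))
Before skip: s != 5 or (not (15*t <= -36))
The weakest precondition is s != 5 or (not (15*t <= -36)).
Check whether s = 5 implies it.
Countermodel: at the initial state s = 5, t = -3, the precondition holds but the weakest precondition fails.
Answer: invalid


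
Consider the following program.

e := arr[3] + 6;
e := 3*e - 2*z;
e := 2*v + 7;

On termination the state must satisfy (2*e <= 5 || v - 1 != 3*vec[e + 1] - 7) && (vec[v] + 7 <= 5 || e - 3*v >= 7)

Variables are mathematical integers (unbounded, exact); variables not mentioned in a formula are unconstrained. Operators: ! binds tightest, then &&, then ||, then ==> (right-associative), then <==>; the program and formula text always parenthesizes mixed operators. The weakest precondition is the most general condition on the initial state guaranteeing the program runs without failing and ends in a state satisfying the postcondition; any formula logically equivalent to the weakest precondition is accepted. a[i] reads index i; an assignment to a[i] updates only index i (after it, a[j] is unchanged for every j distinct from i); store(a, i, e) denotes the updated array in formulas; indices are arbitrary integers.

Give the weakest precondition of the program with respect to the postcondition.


Working backward. After the program, the postcondition (2*e <= 5 || v - 1 != 3*vec[e + 1] - 7) && (vec[v] + 7 <= 5 || e - 3*v >= 7) must hold; in canonical form it is (2*e <= 5 || v != 3*vec[e + 1] - 6) && (vec[v] <= -2 || e >= 3*v + 7).
Before e := 2*v + 7: (4*v <= -9 || v != 3*vec[2*v + 8] - 6) && (vec[v] <= -2 || v <= 0)
Before e := 3*e - 2*z: (4*v <= -9 || v != 3*vec[2*v + 8] - 6) && (vec[v] <= -2 || v <= 0)
Before e := arr[3] + 6: (4*v <= -9 || v != 3*vec[2*v + 8] - 6) && (vec[v] <= -2 || v <= 0)
Answer: WP = (4*v <= -9 || v != 3*vec[2*v + 8] - 6) && (vec[v] <= -2 || v <= 0)


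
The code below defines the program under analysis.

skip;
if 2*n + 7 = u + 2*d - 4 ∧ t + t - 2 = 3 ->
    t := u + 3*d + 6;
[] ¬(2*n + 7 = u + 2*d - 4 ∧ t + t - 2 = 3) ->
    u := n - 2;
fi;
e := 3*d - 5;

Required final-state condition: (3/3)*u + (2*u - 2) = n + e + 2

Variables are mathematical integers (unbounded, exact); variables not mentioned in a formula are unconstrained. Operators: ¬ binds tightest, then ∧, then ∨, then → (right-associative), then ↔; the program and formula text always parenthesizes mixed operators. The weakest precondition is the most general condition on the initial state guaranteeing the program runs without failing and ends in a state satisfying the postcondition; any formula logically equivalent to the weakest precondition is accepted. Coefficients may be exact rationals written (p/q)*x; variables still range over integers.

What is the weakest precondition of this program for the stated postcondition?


Working backward. After the program, the postcondition (3/3)*u + (2*u - 2) = n + e + 2 must hold; in canonical form it is 3*u = e + n + 4.
Before e := 3*d - 5: 3*u = 3*d + n - 1
Then branch requires 3*u = 3*d + n - 1; else branch requires 2*n = 3*d + 5.
Before the if: ((2*n = 2*d + u - 11 ∧ 2*t = 5) → 3*u = 3*d + n - 1) ∧ ((¬(2*n = 2*d + u - 11 ∧ 2*t = 5)) → 2*n = 3*d + 5)
Before skip: ((2*n = 2*d + u - 11 ∧ 2*t = 5) → 3*u = 3*d + n - 1) ∧ ((¬(2*n = 2*d + u - 11 ∧ 2*t = 5)) → 2*n = 3*d + 5)
Answer: WP = ((2*n = 2*d + u - 11 ∧ 2*t = 5) → 3*u = 3*d + n - 1) ∧ ((¬(2*n = 2*d + u - 11 ∧ 2*t = 5)) → 2*n = 3*d + 5)


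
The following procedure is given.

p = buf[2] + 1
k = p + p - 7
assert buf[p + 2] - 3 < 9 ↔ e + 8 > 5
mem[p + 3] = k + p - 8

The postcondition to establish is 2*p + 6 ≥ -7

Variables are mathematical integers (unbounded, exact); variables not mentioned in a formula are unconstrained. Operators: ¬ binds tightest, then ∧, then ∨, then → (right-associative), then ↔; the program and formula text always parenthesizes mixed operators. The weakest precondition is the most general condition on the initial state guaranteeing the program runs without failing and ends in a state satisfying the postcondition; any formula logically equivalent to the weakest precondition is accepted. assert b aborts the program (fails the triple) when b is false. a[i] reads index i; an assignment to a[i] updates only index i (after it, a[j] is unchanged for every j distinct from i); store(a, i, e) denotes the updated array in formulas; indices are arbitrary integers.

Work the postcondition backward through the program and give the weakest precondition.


Working backward. After the program, the postcondition 2*p + 6 ≥ -7 must hold; in canonical form it is 2*p ≥ -13.
Before mem[p + 3] := k + p - 8: 2*p ≥ -13
Before assert buf[p + 2] - 3 < 9 ↔ e + 8 > 5: (buf[p + 2] < 12 ↔ e > -3) ∧ 2*p ≥ -13
Before k := p + p - 7: (buf[p + 2] < 12 ↔ e > -3) ∧ 2*p ≥ -13
Before p := buf[2] + 1: (buf[buf[2] + 3] < 12 ↔ e > -3) ∧ 2*buf[2] ≥ -15
Answer: WP = (buf[buf[2] + 3] < 12 ↔ e > -3) ∧ 2*buf[2] ≥ -15


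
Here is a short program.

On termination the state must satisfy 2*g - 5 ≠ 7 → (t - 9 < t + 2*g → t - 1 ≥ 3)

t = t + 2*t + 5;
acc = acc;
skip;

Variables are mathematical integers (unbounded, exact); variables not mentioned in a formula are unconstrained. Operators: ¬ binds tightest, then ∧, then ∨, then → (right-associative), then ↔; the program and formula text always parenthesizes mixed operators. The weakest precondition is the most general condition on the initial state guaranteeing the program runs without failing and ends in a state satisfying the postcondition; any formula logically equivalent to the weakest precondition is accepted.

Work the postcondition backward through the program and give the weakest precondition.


Working backward. After the program, the postcondition 2*g - 5 ≠ 7 → (t - 9 < t + 2*g → t - 1 ≥ 3) must hold; in canonical form it is 2*g ≠ 12 → (2*g > -9 → t ≥ 4).
Before skip: 2*g ≠ 12 → (2*g > -9 → t ≥ 4)
Before acc := acc: 2*g ≠ 12 → (2*g > -9 → t ≥ 4)
Before t := t + 2*t + 5: 2*g ≠ 12 → (2*g > -9 → 3*t ≥ -1)
Answer: WP = 2*g ≠ 12 → (2*g > -9 → 3*t ≥ -1)


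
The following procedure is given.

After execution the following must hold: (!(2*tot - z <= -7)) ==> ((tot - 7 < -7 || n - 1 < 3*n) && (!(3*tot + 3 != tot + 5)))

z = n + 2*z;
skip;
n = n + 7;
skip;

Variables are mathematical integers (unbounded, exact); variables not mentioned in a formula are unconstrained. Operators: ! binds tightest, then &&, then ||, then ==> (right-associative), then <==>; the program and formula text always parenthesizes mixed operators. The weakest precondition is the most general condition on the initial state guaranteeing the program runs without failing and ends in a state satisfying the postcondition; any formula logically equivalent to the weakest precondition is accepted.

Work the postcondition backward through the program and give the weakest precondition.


Working backward. After the program, the postcondition (!(2*tot - z <= -7)) ==> ((tot - 7 < -7 || n - 1 < 3*n) && (!(3*tot + 3 != tot + 5))) must hold; in canonical form it is (!(2*tot <= z - 7)) ==> ((tot < 0 || 2*n > -1) && (!(2*tot != 2))).
Before skip: (!(2*tot <= z - 7)) ==> ((tot < 0 || 2*n > -1) && (!(2*tot != 2)))
Before n := n + 7: (!(2*tot <= z - 7)) ==> ((tot < 0 || 2*n > -15) && (!(2*tot != 2)))
Before skip: (!(2*tot <= z - 7)) ==> ((tot < 0 || 2*n > -15) && (!(2*tot != 2)))
Before z := n + 2*z: (!(2*tot <= n + 2*z - 7)) ==> ((tot < 0 || 2*n > -15) && (!(2*tot != 2)))
Answer: WP = (!(2*tot <= n + 2*z - 7)) ==> ((tot < 0 || 2*n > -15) && (!(2*tot != 2)))


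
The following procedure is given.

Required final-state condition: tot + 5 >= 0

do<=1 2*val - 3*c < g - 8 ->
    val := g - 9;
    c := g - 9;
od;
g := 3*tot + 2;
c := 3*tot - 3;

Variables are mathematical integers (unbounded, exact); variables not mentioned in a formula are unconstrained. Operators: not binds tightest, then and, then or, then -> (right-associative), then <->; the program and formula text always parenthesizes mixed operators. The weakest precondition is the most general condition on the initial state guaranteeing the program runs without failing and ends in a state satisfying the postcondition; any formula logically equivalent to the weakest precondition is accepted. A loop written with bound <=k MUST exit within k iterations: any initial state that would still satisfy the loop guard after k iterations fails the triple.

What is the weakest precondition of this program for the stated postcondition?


Working backward. After the program, the postcondition tot + 5 >= 0 must hold; in canonical form it is tot >= -5.
Before c := 3*tot - 3: tot >= -5
Before g := 3*tot + 2: tot >= -5
Before the loop (bound <=1), unroll the exhaustion recursion (WP_0 = exit-now case; WP_j = one more guarded iteration, up to j = 1):
  WP_0: (not (2*val < 3*c + g - 8)) and tot >= -5
  WP_1: (2*val < 3*c + g - 8 -> ((not (2*g > 17)) and tot >= -5)) and ((not (2*val < 3*c + g - 8)) -> tot >= -5)
So before the loop: (2*val < 3*c + g - 8 -> ((not (2*g > 17)) and tot >= -5)) and ((not (2*val < 3*c + g - 8)) -> tot >= -5)
Answer: WP = (2*val < 3*c + g - 8 -> ((not (2*g > 17)) and tot >= -5)) and ((not (2*val < 3*c + g - 8)) -> tot >= -5)


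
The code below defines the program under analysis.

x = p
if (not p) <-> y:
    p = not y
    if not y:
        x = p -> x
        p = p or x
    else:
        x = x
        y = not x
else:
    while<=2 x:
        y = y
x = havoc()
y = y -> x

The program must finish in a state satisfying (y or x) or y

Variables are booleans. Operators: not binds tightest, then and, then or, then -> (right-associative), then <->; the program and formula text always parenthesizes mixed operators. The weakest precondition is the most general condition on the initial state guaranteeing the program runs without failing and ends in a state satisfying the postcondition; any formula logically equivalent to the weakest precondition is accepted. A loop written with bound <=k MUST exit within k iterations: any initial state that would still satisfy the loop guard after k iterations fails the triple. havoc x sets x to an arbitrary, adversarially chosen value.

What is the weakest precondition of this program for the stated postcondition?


Working backward. After the program, the postcondition (y or x) or y must hold; in canonical form it is y or x.
Before y := y -> x: (y -> x) or x
Before havoc x: not y
Then branch requires y -> x; else branch requires (x -> ((x -> ((not x) and (not y))) and ((not x) -> (not y)))) and ((not x) -> (not y)).
Before the if: (((not p) <-> y) -> (y -> x)) and ((not ((not p) <-> y)) -> ((x -> ((x -> ((not x) and (not y))) and ((not x) -> (not y)))) and ((not x) -> (not y))))
Before x := p: (((not p) <-> y) -> (y -> p)) and ((not ((not p) <-> y)) -> ((p -> ((p -> ((not p) and (not y))) and ((not p) -> (not y)))) and ((not p) -> (not y))))
Answer: WP = (((not p) <-> y) -> (y -> p)) and ((not ((not p) <-> y)) -> ((p -> ((p -> ((not p) and (not y))) and ((not p) -> (not y)))) and ((not p) -> (not y))))


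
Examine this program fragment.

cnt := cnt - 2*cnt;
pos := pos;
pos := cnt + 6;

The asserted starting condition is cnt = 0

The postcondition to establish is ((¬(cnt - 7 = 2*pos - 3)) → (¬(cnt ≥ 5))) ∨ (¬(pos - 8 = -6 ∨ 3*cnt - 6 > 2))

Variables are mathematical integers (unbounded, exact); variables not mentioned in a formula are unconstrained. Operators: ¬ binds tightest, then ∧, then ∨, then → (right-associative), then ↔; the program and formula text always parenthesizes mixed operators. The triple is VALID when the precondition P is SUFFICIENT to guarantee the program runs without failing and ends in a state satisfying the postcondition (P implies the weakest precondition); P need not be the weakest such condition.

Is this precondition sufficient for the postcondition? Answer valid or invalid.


Working backward. After the program, the postcondition ((¬(cnt - 7 = 2*pos - 3)) → (¬(cnt ≥ 5))) ∨ (¬(pos - 8 = -6 ∨ 3*cnt - 6 > 2)) must hold; in canonical form it is ((¬(cnt = 2*pos + 4)) → (¬(cnt ≥ 5))) ∨ (¬(pos = 2 ∨ 3*cnt > 8)).
Before pos := cnt + 6: ((¬(cnt = -16)) → (¬(cnt ≥ 5))) ∨ (¬(cnt = -4 ∨ 3*cnt > 8))
Before pos := pos: ((¬(cnt = -16)) → (¬(cnt ≥ 5))) ∨ (¬(cnt = -4 ∨ 3*cnt > 8))
Before cnt := cnt - 2*cnt: ((¬(cnt = 16)) → (¬(cnt ≤ -5))) ∨ (¬(cnt = 4 ∨ 3*cnt < -8))
The weakest precondition is ((¬(cnt = 16)) → (¬(cnt ≤ -5))) ∨ (¬(cnt = 4 ∨ 3*cnt < -8)).
Check whether cnt = 0 implies it.
Every state satisfying the precondition satisfies the weakest precondition: the implication holds.
Answer: valid


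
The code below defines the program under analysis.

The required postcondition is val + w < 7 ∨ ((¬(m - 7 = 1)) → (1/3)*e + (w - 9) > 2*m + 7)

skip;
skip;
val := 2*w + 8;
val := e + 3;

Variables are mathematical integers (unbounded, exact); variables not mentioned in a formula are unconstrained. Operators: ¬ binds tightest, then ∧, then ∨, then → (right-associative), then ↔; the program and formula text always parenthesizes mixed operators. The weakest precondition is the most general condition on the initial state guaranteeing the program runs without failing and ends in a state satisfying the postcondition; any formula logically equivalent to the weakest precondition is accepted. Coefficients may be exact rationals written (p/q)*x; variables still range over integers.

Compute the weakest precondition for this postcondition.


Working backward. After the program, the postcondition val + w < 7 ∨ ((¬(m - 7 = 1)) → (1/3)*e + (w - 9) > 2*m + 7) must hold; in canonical form it is val + w < 7 ∨ ((¬(m = 8)) → (1/3)*e + w > 2*m + 16).
Before val := e + 3: e + w < 4 ∨ ((¬(m = 8)) → (1/3)*e + w > 2*m + 16)
Before val := 2*w + 8: e + w < 4 ∨ ((¬(m = 8)) → (1/3)*e + w > 2*m + 16)
Before skip: e + w < 4 ∨ ((¬(m = 8)) → (1/3)*e + w > 2*m + 16)
Before skip: e + w < 4 ∨ ((¬(m = 8)) → (1/3)*e + w > 2*m + 16)
Answer: WP = e + w < 4 ∨ ((¬(m = 8)) → (1/3)*e + w > 2*m + 16)


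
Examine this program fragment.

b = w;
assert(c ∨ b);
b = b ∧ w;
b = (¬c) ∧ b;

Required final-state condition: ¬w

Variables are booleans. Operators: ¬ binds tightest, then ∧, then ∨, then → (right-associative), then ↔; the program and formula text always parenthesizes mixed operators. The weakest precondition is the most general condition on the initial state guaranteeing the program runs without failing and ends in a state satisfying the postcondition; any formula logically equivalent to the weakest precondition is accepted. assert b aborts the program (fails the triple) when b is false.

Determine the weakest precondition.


Working backward. After the program, ¬w must hold.
Before b := (¬c) ∧ b: ¬w
Before b := b ∧ w: ¬w
Before assert c ∨ b: (c ∨ b) ∧ (¬w)
Before b := w: (c ∨ w) ∧ (¬w)
Answer: WP = (c ∨ w) ∧ (¬w)


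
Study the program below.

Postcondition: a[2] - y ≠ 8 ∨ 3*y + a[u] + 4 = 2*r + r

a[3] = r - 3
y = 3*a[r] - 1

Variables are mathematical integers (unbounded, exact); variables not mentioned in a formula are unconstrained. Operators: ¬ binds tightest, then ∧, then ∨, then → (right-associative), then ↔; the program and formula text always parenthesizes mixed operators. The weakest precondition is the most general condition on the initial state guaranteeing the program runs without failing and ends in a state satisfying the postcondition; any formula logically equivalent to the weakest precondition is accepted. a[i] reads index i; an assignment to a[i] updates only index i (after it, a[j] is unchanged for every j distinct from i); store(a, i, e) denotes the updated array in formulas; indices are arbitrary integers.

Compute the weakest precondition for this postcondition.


Working backward. After the program, the postcondition a[2] - y ≠ 8 ∨ 3*y + a[u] + 4 = 2*r + r must hold; in canonical form it is a[2] ≠ y + 8 ∨ a[u] + 3*y = 3*r - 4.
Before y := 3*a[r] - 1: a[2] ≠ 3*a[r] + 7 ∨ 9*a[r] + a[u] = 3*r - 1
Before a[3] := r - 3: a[2] ≠ 3*store(a, 3, r - 3)[r] + 7 ∨ 9*store(a, 3, r - 3)[r] + store(a, 3, r - 3)[u] = 3*r - 1
Answer: WP = a[2] ≠ 3*store(a, 3, r - 3)[r] + 7 ∨ 9*store(a, 3, r - 3)[r] + store(a, 3, r - 3)[u] = 3*r - 1


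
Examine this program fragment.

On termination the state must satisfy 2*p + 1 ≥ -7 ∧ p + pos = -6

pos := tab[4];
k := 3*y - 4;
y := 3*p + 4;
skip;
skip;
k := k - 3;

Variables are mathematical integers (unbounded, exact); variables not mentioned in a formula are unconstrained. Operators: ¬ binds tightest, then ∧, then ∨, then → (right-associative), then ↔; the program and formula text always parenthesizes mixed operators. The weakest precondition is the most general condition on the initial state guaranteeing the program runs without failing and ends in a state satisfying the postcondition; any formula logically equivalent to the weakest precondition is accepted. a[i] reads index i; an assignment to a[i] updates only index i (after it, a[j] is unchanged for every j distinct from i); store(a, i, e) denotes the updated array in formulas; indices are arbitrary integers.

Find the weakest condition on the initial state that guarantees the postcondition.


Working backward. After the program, the postcondition 2*p + 1 ≥ -7 ∧ p + pos = -6 must hold; in canonical form it is 2*p ≥ -8 ∧ p + pos = -6.
Before k := k - 3: 2*p ≥ -8 ∧ p + pos = -6
Before skip: 2*p ≥ -8 ∧ p + pos = -6
Before skip: 2*p ≥ -8 ∧ p + pos = -6
Before y := 3*p + 4: 2*p ≥ -8 ∧ p + pos = -6
Before k := 3*y - 4: 2*p ≥ -8 ∧ p + pos = -6
Before pos := tab[4]: 2*p ≥ -8 ∧ tab[4] + p = -6
Answer: WP = 2*p ≥ -8 ∧ tab[4] + p = -6


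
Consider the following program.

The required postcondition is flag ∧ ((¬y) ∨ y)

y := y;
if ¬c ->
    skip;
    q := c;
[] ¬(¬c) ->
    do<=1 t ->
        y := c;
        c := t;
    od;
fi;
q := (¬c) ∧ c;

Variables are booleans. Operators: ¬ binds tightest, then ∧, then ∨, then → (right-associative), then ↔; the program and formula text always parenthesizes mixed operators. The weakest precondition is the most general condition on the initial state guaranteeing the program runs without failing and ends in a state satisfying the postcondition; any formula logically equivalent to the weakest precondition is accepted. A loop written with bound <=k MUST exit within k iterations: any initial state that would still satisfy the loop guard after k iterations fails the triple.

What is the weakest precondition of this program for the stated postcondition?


Working backward. After the program, the postcondition flag ∧ ((¬y) ∨ y) must hold; in canonical form it is flag.
Before q := (¬c) ∧ c: flag
Then branch requires flag; else branch requires (t → ((¬t) ∧ flag)) ∧ ((¬t) → flag).
Before the if: ((¬c) → flag) ∧ (c → ((t → ((¬t) ∧ flag)) ∧ ((¬t) → flag)))
Before y := y: ((¬c) → flag) ∧ (c → ((t → ((¬t) ∧ flag)) ∧ ((¬t) → flag)))
Answer: WP = ((¬c) → flag) ∧ (c → ((t → ((¬t) ∧ flag)) ∧ ((¬t) → flag)))


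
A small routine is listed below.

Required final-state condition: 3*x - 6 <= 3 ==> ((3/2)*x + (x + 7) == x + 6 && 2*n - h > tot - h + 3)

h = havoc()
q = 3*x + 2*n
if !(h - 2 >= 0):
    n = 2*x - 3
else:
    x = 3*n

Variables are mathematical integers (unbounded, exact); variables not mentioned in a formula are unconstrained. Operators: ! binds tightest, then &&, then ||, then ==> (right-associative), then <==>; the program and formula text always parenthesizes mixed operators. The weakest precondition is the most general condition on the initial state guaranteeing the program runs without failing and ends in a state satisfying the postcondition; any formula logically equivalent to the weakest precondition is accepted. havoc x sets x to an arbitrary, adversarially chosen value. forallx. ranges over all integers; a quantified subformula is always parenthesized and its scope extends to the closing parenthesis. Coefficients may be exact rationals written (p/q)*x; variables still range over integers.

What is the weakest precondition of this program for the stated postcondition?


Working backward. After the program, the postcondition 3*x - 6 <= 3 ==> ((3/2)*x + (x + 7) == x + 6 && 2*n - h > tot - h + 3) must hold; in canonical form it is 3*x <= 9 ==> ((3/2)*x == -1 && 2*n > tot + 3).
Then branch requires 3*x <= 9 ==> ((3/2)*x == -1 && 4*x > tot + 9); else branch requires 9*n <= 9 ==> ((9/2)*n == -1 && 2*n > tot + 3).
Before the if: ((!(h >= 2)) ==> (3*x <= 9 ==> ((3/2)*x == -1 && 4*x > tot + 9))) && (h >= 2 ==> (9*n <= 9 ==> ((9/2)*n == -1 && 2*n > tot + 3)))
Before q := 3*x + 2*n: ((!(h >= 2)) ==> (3*x <= 9 ==> ((3/2)*x == -1 && 4*x > tot + 9))) && (h >= 2 ==> (9*n <= 9 ==> ((9/2)*n == -1 && 2*n > tot + 3)))
Before havoc h: forall h_1. (((!(h_1 >= 2)) ==> (3*x <= 9 ==> ((3/2)*x == -1 && 4*x > tot + 9))) && (h_1 >= 2 ==> (9*n <= 9 ==> ((9/2)*n == -1 && 2*n > tot + 3))))
Answer: WP = forall h_1. (((!(h_1 >= 2)) ==> (3*x <= 9 ==> ((3/2)*x == -1 && 4*x > tot + 9))) && (h_1 >= 2 ==> (9*n <= 9 ==> ((9/2)*n == -1 && 2*n > tot + 3))))


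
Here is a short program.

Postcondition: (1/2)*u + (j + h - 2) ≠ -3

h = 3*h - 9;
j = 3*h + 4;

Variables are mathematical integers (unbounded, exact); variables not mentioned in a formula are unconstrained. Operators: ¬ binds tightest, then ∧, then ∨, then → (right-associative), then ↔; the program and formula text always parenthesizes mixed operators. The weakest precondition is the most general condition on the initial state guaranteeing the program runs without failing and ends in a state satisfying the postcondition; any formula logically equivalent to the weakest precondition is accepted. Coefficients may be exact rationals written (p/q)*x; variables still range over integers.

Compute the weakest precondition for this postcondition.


Working backward. After the program, the postcondition (1/2)*u + (j + h - 2) ≠ -3 must hold; in canonical form it is h + j + (1/2)*u ≠ -1.
Before j := 3*h + 4: 4*h + (1/2)*u ≠ -5
Before h := 3*h - 9: 12*h + (1/2)*u ≠ 31
Answer: WP = 12*h + (1/2)*u ≠ 31


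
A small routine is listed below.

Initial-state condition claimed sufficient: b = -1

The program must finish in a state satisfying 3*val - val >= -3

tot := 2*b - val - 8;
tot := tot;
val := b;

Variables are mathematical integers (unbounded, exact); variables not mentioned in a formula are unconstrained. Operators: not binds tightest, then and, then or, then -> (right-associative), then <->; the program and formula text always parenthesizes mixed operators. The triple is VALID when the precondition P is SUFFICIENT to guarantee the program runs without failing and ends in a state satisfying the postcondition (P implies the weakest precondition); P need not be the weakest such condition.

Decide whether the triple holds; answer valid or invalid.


Working backward. After the program, the postcondition 3*val - val >= -3 must hold; in canonical form it is 2*val >= -3.
Before val := b: 2*b >= -3
Before tot := tot: 2*b >= -3
Before tot := 2*b - val - 8: 2*b >= -3
The weakest precondition is 2*b >= -3.
Check whether b = -1 implies it.
Every state satisfying the precondition satisfies the weakest precondition: the implication holds.
Answer: valid


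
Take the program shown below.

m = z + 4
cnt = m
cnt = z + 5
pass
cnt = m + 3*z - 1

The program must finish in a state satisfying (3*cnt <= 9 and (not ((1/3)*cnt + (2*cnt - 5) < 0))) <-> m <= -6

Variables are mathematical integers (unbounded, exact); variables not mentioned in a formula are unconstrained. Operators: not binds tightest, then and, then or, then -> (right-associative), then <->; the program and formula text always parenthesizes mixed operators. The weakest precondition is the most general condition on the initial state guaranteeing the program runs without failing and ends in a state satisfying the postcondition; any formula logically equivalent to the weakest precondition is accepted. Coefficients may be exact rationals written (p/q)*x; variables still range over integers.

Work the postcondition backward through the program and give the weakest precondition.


Working backward. After the program, the postcondition (3*cnt <= 9 and (not ((1/3)*cnt + (2*cnt - 5) < 0))) <-> m <= -6 must hold; in canonical form it is (3*cnt <= 9 and (not ((7/3)*cnt < 5))) <-> m <= -6.
Before cnt := m + 3*z - 1: (3*m + 9*z <= 12 and (not ((7/3)*m + 7*z < 22/3))) <-> m <= -6
Before skip: (3*m + 9*z <= 12 and (not ((7/3)*m + 7*z < 22/3))) <-> m <= -6
Before cnt := z + 5: (3*m + 9*z <= 12 and (not ((7/3)*m + 7*z < 22/3))) <-> m <= -6
Before cnt := m: (3*m + 9*z <= 12 and (not ((7/3)*m + 7*z < 22/3))) <-> m <= -6
Before m := z + 4: (12*z <= 0 and (not ((28/3)*z < -2))) <-> z <= -10
Answer: WP = (12*z <= 0 and (not ((28/3)*z < -2))) <-> z <= -10


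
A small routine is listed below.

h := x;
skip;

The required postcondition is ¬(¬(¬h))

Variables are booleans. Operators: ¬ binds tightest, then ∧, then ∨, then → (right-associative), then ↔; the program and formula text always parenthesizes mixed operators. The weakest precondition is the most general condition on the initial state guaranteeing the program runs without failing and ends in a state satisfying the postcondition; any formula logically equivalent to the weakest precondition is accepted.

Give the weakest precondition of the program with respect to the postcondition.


Working backward. After the program, the postcondition ¬(¬(¬h)) must hold; in canonical form it is ¬h.
Before skip: ¬h
Before h := x: ¬x
Answer: WP = ¬x


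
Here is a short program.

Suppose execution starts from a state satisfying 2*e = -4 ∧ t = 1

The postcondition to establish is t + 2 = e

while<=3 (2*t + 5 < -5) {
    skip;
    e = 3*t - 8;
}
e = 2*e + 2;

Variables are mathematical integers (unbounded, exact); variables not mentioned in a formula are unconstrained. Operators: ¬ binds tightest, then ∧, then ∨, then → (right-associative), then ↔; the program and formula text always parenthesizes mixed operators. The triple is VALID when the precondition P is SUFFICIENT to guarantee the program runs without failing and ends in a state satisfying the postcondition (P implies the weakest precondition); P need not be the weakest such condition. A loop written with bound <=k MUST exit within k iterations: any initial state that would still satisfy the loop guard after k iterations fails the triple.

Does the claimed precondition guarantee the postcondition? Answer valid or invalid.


Working backward. After the program, the postcondition t + 2 = e must hold; in canonical form it is t = e - 2.
Before e := 2*e + 2: t = 2*e
Before the loop (bound <=3), unroll the exhaustion recursion (WP_0 = exit-now case; WP_j = one more guarded iteration, up to j = 3):
  WP_0: (¬(2*t < -10)) ∧ t = 2*e
  WP_1: (2*t < -10 → ((¬(2*t < -10)) ∧ 5*t = 16)) ∧ ((¬(2*t < -10)) → t = 2*e)
  WP_2: (2*t < -10 → ((2*t < -10 → ((¬(2*t < -10)) ∧ 5*t = 16)) ∧ ((¬(2*t < -10)) → 5*t = 16))) ∧ ((¬(2*t < -10)) → t = 2*e)
  WP_3: (2*t < -10 → ((2*t < -10 → ((2*t < -10 → ((¬(2*t < -10)) ∧ 5*t = 16)) ∧ ((¬(2*t < -10)) → 5*t = 16))) ∧ ((¬(2*t < -10)) → 5*t = 16))) ∧ ((¬(2*t < -10)) → t = 2*e)
So before the loop: (2*t < -10 → ((2*t < -10 → ((2*t < -10 → ((¬(2*t < -10)) ∧ 5*t = 16)) ∧ ((¬(2*t < -10)) → 5*t = 16))) ∧ ((¬(2*t < -10)) → 5*t = 16))) ∧ ((¬(2*t < -10)) → t = 2*e)
The weakest precondition is (2*t < -10 → ((2*t < -10 → ((2*t < -10 → ((¬(2*t < -10)) ∧ 5*t = 16)) ∧ ((¬(2*t < -10)) → 5*t = 16))) ∧ ((¬(2*t < -10)) → 5*t = 16))) ∧ ((¬(2*t < -10)) → t = 2*e).
Check whether 2*e = -4 ∧ t = 1 implies it.
Countermodel: at the initial state e = -2, t = 1, the precondition holds but the weakest precondition fails.
Answer: invalid


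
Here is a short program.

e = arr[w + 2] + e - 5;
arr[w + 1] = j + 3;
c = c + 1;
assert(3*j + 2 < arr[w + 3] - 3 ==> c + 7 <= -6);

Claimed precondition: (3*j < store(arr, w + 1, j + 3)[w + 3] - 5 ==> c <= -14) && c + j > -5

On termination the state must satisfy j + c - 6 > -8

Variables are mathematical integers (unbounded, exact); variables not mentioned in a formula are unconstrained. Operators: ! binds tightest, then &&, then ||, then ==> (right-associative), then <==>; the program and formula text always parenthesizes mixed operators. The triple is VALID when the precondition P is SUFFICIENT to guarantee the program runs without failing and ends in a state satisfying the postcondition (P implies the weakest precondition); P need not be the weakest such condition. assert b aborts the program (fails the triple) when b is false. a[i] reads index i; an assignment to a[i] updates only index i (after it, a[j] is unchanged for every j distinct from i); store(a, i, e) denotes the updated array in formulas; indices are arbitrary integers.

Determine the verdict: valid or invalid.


Working backward. After the program, the postcondition j + c - 6 > -8 must hold; in canonical form it is c + j > -2.
Before assert 3*j + 2 < arr[w + 3] - 3 ==> c + 7 <= -6: (3*j < arr[w + 3] - 5 ==> c <= -13) && c + j > -2
Before c := c + 1: (3*j < arr[w + 3] - 5 ==> c <= -14) && c + j > -3
Before arr[w + 1] := j + 3: (3*j < store(arr, w + 1, j + 3)[w + 3] - 5 ==> c <= -14) && c + j > -3
Before e := arr[w + 2] + e - 5: (3*j < store(arr, w + 1, j + 3)[w + 3] - 5 ==> c <= -14) && c + j > -3
The weakest precondition is (3*j < store(arr, w + 1, j + 3)[w + 3] - 5 ==> c <= -14) && c + j > -3.
Check whether (3*j < store(arr, w + 1, j + 3)[w + 3] - 5 ==> c <= -14) && c + j > -5 implies it.
Countermodel: at the initial state arr = {[6517] = 4, [6519] = 0, elsewhere 4}, c = -3, j = 0, w = 6516, the precondition holds but the weakest precondition fails.
Answer: invalid


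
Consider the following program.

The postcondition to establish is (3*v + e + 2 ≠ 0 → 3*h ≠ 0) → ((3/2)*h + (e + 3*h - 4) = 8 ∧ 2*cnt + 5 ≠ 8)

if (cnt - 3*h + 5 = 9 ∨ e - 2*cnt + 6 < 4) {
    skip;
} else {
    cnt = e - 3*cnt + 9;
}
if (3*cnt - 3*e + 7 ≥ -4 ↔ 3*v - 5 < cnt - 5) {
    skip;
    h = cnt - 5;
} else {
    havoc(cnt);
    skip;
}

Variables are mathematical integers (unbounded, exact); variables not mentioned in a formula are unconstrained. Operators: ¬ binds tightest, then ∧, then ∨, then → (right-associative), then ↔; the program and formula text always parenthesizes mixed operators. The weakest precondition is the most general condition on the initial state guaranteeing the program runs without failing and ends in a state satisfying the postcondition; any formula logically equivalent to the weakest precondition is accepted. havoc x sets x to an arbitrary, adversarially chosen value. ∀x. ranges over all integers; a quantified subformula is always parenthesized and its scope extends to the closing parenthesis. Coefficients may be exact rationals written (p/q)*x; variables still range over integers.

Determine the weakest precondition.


Working backward. After the program, the postcondition (3*v + e + 2 ≠ 0 → 3*h ≠ 0) → ((3/2)*h + (e + 3*h - 4) = 8 ∧ 2*cnt + 5 ≠ 8) must hold; in canonical form it is (e + 3*v ≠ -2 → 3*h ≠ 0) → (e + (9/2)*h = 12 ∧ 2*cnt ≠ 3).
Then branch requires (e + 3*v ≠ -2 → 3*cnt ≠ 15) → ((9/2)*cnt + e = 69/2 ∧ 2*cnt ≠ 3); else branch requires ∀cnt_1. ((e + 3*v ≠ -2 → 3*h ≠ 0) → (e + (9/2)*h = 12 ∧ 2*cnt_1 ≠ 3)).
Before the if: ((3*cnt ≥ 3*e - 11 ↔ 3*v < cnt) → ((e + 3*v ≠ -2 → 3*cnt ≠ 15) → ((9/2)*cnt + e = 69/2 ∧ 2*cnt ≠ 3))) ∧ ((¬(3*cnt ≥ 3*e - 11 ↔ 3*v < cnt)) → (∀cnt_1. ((e + 3*v ≠ -2 → 3*h ≠ 0) → (e + (9/2)*h = 12 ∧ 2*cnt_1 ≠ 3))))
Then branch requires ((3*cnt ≥ 3*e - 11 ↔ 3*v < cnt) → ((e + 3*v ≠ -2 → 3*cnt ≠ 15) → ((9/2)*cnt + e = 69/2 ∧ 2*cnt ≠ 3))) ∧ ((¬(3*cnt ≥ 3*e - 11 ↔ 3*v < cnt)) → (∀cnt_1. ((e + 3*v ≠ -2 → 3*h ≠ 0) → (e + (9/2)*h = 12 ∧ 2*cnt_1 ≠ 3)))); else branch requires ((9*cnt ≤ 38 ↔ 3*cnt + 3*v < e + 9) → ((e + 3*v ≠ -2 → 3*e ≠ 9*cnt - 12) → ((11/2)*e = (27/2)*cnt - 6 ∧ 2*e ≠ 6*cnt - 15))) ∧ ((¬(9*cnt ≤ 38 ↔ 3*cnt + 3*v < e + 9)) → (∀cnt_1. ((e + 3*v ≠ -2 → 3*h ≠ 0) → (e + (9/2)*h = 12 ∧ 2*cnt_1 ≠ 3)))).
Before the if: ((cnt = 3*h + 4 ∨ e < 2*cnt - 2) → (((3*cnt ≥ 3*e - 11 ↔ 3*v < cnt) → ((e + 3*v ≠ -2 → 3*cnt ≠ 15) → ((9/2)*cnt + e = 69/2 ∧ 2*cnt ≠ 3))) ∧ ((¬(3*cnt ≥ 3*e - 11 ↔ 3*v < cnt)) → (∀cnt_1. ((e + 3*v ≠ -2 → 3*h ≠ 0) → (e + (9/2)*h = 12 ∧ 2*cnt_1 ≠ 3)))))) ∧ ((¬(cnt = 3*h + 4 ∨ e < 2*cnt - 2)) → (((9*cnt ≤ 38 ↔ 3*cnt + 3*v < e + 9) → ((e + 3*v ≠ -2 → 3*e ≠ 9*cnt - 12) → ((11/2)*e = (27/2)*cnt - 6 ∧ 2*e ≠ 6*cnt - 15))) ∧ ((¬(9*cnt ≤ 38 ↔ 3*cnt + 3*v < e + 9)) → (∀cnt_1. ((e + 3*v ≠ -2 → 3*h ≠ 0) → (e + (9/2)*h = 12 ∧ 2*cnt_1 ≠ 3))))))
Answer: WP = ((cnt = 3*h + 4 ∨ e < 2*cnt - 2) → (((3*cnt ≥ 3*e - 11 ↔ 3*v < cnt) → ((e + 3*v ≠ -2 → 3*cnt ≠ 15) → ((9/2)*cnt + e = 69/2 ∧ 2*cnt ≠ 3))) ∧ ((¬(3*cnt ≥ 3*e - 11 ↔ 3*v < cnt)) → (∀cnt_1. ((e + 3*v ≠ -2 → 3*h ≠ 0) → (e + (9/2)*h = 12 ∧ 2*cnt_1 ≠ 3)))))) ∧ ((¬(cnt = 3*h + 4 ∨ e < 2*cnt - 2)) → (((9*cnt ≤ 38 ↔ 3*cnt + 3*v < e + 9) → ((e + 3*v ≠ -2 → 3*e ≠ 9*cnt - 12) → ((11/2)*e = (27/2)*cnt - 6 ∧ 2*e ≠ 6*cnt - 15))) ∧ ((¬(9*cnt ≤ 38 ↔ 3*cnt + 3*v < e + 9)) → (∀cnt_1. ((e + 3*v ≠ -2 → 3*h ≠ 0) → (e + (9/2)*h = 12 ∧ 2*cnt_1 ≠ 3))))))


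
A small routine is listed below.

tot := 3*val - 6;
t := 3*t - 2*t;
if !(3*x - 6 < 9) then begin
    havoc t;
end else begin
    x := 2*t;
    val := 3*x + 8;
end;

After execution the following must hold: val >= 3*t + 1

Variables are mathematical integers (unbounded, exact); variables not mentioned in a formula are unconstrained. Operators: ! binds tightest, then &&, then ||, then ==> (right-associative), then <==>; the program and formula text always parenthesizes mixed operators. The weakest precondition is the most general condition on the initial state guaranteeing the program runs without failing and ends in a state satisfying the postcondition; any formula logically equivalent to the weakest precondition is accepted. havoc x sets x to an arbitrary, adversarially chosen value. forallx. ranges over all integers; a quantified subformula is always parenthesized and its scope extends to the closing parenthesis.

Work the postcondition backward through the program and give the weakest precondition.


Working backward. After the program, val >= 3*t + 1 must hold.
Then branch requires forall t_1. val >= 3*t_1 + 1; else branch requires 3*t >= -7.
Before the if: ((!(3*x < 15)) ==> (forall t_1. val >= 3*t_1 + 1)) && (3*x < 15 ==> 3*t >= -7)
Before t := 3*t - 2*t: ((!(3*x < 15)) ==> (forall t_1. val >= 3*t_1 + 1)) && (3*x < 15 ==> 3*t >= -7)
Before tot := 3*val - 6: ((!(3*x < 15)) ==> (forall t_1. val >= 3*t_1 + 1)) && (3*x < 15 ==> 3*t >= -7)
Answer: WP = ((!(3*x < 15)) ==> (forall t_1. val >= 3*t_1 + 1)) && (3*x < 15 ==> 3*t >= -7)
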